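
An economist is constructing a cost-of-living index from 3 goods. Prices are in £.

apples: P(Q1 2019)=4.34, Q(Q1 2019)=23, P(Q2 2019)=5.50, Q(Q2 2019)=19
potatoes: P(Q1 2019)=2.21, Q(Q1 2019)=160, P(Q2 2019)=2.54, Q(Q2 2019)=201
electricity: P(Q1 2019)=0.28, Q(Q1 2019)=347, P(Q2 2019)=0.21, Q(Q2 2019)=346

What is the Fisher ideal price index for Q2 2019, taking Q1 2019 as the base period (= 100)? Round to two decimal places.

Laspeyres component (base-period weights):
ΣP(Q2 2019)Q(Q1 2019) = 5.50×23 + 2.54×160 + 0.21×347 = 126.5 + 406.4 + 72.87 = 605.77
ΣP(Q1 2019)Q(Q1 2019) = 4.34×23 + 2.21×160 + 0.28×347 = 99.82 + 353.6 + 97.16 = 550.58
L = 605.77 / 550.58 × 100 = 110.0240
Paasche component (current-period weights):
ΣP(Q2 2019)Q(Q2 2019) = 5.50×19 + 2.54×201 + 0.21×346 = 104.5 + 510.54 + 72.66 = 687.7
ΣP(Q1 2019)Q(Q2 2019) = 4.34×19 + 2.21×201 + 0.28×346 = 82.46 + 444.21 + 96.88 = 623.55
P = 687.7 / 623.55 × 100 = 110.2879
Fisher = √(L × P) = √(110.0240 × 110.2879) = 110.1558

110.16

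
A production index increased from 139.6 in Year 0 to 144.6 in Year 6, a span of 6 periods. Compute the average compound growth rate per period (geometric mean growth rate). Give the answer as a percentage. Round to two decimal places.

0.59%

Growth factor = (144.6/139.6)^(1/6) = (1.035817)^(1/6) = 1.005882
Growth rate = 1.005882 − 1 = 0.005882 = 0.5882%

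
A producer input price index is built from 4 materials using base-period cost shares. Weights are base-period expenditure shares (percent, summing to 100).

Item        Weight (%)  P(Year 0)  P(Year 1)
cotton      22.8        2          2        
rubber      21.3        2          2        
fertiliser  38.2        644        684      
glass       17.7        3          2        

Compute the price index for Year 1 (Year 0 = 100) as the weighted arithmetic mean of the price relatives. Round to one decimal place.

cotton: 22.8 × (2/2) = 22.8 × 1.000000 = 22.8000
rubber: 21.3 × (2/2) = 21.3 × 1.000000 = 21.3000
fertiliser: 38.2 × (684/644) = 38.2 × 1.062112 = 40.5727
glass: 17.7 × (2/3) = 17.7 × 0.666667 = 11.8000
Index = Σ wᵢ·(p₁ᵢ/p₀ᵢ) = 22.8000 + 21.3000 + 40.5727 + 11.8000 = 96.4727

96.5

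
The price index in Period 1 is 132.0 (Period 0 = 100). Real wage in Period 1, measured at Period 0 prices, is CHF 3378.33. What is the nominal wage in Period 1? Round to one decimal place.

Nominal = Real × (Index/100) = 3378.33 × (132.0/100)
        = 3378.33 × 1.320 = 4459.3956

4459.4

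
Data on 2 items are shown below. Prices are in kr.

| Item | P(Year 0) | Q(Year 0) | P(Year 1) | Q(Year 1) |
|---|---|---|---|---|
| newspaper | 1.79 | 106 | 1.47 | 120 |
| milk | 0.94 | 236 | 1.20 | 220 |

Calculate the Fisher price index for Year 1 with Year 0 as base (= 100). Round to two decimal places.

Laspeyres component (base-period weights):
ΣP(Year 1)Q(Year 0) = 1.47×106 + 1.20×236 = 155.82 + 283.2 = 439.02
ΣP(Year 0)Q(Year 0) = 1.79×106 + 0.94×236 = 189.74 + 221.84 = 411.58
L = 439.02 / 411.58 × 100 = 106.6670
Paasche component (current-period weights):
ΣP(Year 1)Q(Year 1) = 1.47×120 + 1.20×220 = 176.4 + 264 = 440.4
ΣP(Year 0)Q(Year 1) = 1.79×120 + 0.94×220 = 214.8 + 206.8 = 421.6
P = 440.4 / 421.6 × 100 = 104.4592
Fisher = √(L × P) = √(106.6670 × 104.4592) = 105.5573

105.56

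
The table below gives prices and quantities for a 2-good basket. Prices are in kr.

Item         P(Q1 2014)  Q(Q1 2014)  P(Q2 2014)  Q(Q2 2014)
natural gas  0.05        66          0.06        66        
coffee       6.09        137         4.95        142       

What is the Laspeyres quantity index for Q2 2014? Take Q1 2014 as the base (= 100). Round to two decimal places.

103.64

Laspeyres quantity index uses base-period prices as weights.
ΣP(Q1 2014)·Q(Q2 2014) = 0.05×66 + 6.09×142 = 3.3 + 864.78 = 868.08
ΣP(Q1 2014)·Q(Q1 2014) = 0.05×66 + 6.09×137 = 3.3 + 834.33 = 837.63
Index = 868.08 / 837.63 × 100 = 103.6353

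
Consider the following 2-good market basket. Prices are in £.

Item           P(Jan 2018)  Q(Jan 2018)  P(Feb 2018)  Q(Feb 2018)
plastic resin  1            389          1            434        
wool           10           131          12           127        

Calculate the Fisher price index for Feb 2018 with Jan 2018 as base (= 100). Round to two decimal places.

115.16

Laspeyres component (base-period weights):
ΣP(Feb 2018)Q(Jan 2018) = 1×389 + 12×131 = 389 + 1572 = 1961
ΣP(Jan 2018)Q(Jan 2018) = 1×389 + 10×131 = 389 + 1310 = 1699
L = 1961 / 1699 × 100 = 115.4208
Paasche component (current-period weights):
ΣP(Feb 2018)Q(Feb 2018) = 1×434 + 12×127 = 434 + 1524 = 1958
ΣP(Jan 2018)Q(Feb 2018) = 1×434 + 10×127 = 434 + 1270 = 1704
P = 1958 / 1704 × 100 = 114.9061
Fisher = √(L × P) = √(115.4208 × 114.9061) = 115.1632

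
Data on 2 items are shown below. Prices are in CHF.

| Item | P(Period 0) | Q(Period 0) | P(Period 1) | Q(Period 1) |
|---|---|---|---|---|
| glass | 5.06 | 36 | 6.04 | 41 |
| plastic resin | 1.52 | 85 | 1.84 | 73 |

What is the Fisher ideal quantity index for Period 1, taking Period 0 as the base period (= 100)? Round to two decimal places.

102.22

Laspeyres component (base-period weights):
ΣP(Period 0)Q(Period 1) = 5.06×41 + 1.52×73 = 207.46 + 110.96 = 318.42
ΣP(Period 0)Q(Period 0) = 5.06×36 + 1.52×85 = 182.16 + 129.2 = 311.36
L = 318.42 / 311.36 × 100 = 102.2675
Paasche component (current-period weights):
ΣP(Period 1)Q(Period 1) = 6.04×41 + 1.84×73 = 247.64 + 134.32 = 381.96
ΣP(Period 1)Q(Period 0) = 6.04×36 + 1.84×85 = 217.44 + 156.4 = 373.84
P = 381.96 / 373.84 × 100 = 102.1721
Fisher = √(L × P) = √(102.2675 × 102.1721) = 102.2198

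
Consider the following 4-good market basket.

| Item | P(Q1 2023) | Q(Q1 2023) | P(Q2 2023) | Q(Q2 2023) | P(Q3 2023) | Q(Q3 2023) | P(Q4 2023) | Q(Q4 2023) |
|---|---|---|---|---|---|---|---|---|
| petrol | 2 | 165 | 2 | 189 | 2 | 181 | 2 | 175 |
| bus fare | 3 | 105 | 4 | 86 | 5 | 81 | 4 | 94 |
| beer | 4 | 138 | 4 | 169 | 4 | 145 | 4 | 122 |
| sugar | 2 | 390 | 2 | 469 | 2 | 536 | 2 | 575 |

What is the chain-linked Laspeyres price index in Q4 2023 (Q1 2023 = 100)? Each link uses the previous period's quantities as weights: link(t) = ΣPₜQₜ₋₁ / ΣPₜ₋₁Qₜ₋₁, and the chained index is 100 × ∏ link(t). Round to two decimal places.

105.53

Link Q1 2023→Q2 2023:
ΣP(Q2 2023)Q(Q1 2023) = 2×165 + 4×105 + 4×138 + 2×390 = 330 + 420 + 552 + 780 = 2082
ΣP(Q1 2023)Q(Q1 2023) = 2×165 + 3×105 + 4×138 + 2×390 = 330 + 315 + 552 + 780 = 1977
link = 2082/1977 = 1.053111
Link Q2 2023→Q3 2023:
ΣP(Q3 2023)Q(Q2 2023) = 2×189 + 5×86 + 4×169 + 2×469 = 378 + 430 + 676 + 938 = 2422
ΣP(Q2 2023)Q(Q2 2023) = 2×189 + 4×86 + 4×169 + 2×469 = 378 + 344 + 676 + 938 = 2336
link = 2422/2336 = 1.036815
Link Q3 2023→Q4 2023:
ΣP(Q4 2023)Q(Q3 2023) = 2×181 + 4×81 + 4×145 + 2×536 = 362 + 324 + 580 + 1072 = 2338
ΣP(Q3 2023)Q(Q3 2023) = 2×181 + 5×81 + 4×145 + 2×536 = 362 + 405 + 580 + 1072 = 2419
link = 2338/2419 = 0.966515
Chained index = 100 × 1.053111 × 1.036815 × 0.966515 = 105.5320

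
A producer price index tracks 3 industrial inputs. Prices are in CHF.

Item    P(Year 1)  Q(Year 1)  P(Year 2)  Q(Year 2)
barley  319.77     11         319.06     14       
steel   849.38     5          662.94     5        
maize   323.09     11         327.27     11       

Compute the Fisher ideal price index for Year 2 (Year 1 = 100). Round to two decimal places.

92.40

Laspeyres component (base-period weights):
ΣP(Year 2)Q(Year 1) = 319.06×11 + 662.94×5 + 327.27×11 = 3509.66 + 3314.7 + 3599.97 = 10424.33
ΣP(Year 1)Q(Year 1) = 319.77×11 + 849.38×5 + 323.09×11 = 3517.47 + 4246.9 + 3553.99 = 11318.36
L = 10424.33 / 11318.36 × 100 = 92.1011
Paasche component (current-period weights):
ΣP(Year 2)Q(Year 2) = 319.06×14 + 662.94×5 + 327.27×11 = 4466.84 + 3314.7 + 3599.97 = 11381.51
ΣP(Year 1)Q(Year 2) = 319.77×14 + 849.38×5 + 323.09×11 = 4476.78 + 4246.9 + 3553.99 = 12277.67
P = 11381.51 / 12277.67 × 100 = 92.7009
Fisher = √(L × P) = √(92.1011 × 92.7009) = 92.4005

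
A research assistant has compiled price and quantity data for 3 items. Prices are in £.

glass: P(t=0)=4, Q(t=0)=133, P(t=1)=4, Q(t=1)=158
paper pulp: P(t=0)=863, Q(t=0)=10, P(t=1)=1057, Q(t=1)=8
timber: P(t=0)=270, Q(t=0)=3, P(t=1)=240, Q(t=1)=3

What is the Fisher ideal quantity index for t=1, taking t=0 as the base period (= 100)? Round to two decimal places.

83.33

Laspeyres component (base-period weights):
ΣP(t=0)Q(t=1) = 4×158 + 863×8 + 270×3 = 632 + 6904 + 810 = 8346
ΣP(t=0)Q(t=0) = 4×133 + 863×10 + 270×3 = 532 + 8630 + 810 = 9972
L = 8346 / 9972 × 100 = 83.6943
Paasche component (current-period weights):
ΣP(t=1)Q(t=1) = 4×158 + 1057×8 + 240×3 = 632 + 8456 + 720 = 9808
ΣP(t=1)Q(t=0) = 4×133 + 1057×10 + 240×3 = 532 + 10570 + 720 = 11822
P = 9808 / 11822 × 100 = 82.9640
Fisher = √(L × P) = √(83.6943 × 82.9640) = 83.3284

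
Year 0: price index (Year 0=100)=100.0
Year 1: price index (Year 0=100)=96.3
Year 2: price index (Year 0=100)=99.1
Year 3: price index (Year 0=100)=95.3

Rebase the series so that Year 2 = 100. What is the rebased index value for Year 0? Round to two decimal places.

Rebased(Year 0) = 100.0 / 99.1 × 100 = 100.9082

100.91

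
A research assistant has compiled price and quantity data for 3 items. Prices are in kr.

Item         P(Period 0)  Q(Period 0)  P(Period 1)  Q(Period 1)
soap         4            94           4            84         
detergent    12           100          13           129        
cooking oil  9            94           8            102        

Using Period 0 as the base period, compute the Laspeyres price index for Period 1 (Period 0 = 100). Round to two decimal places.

100.25

Laspeyres price index uses base-period quantities as weights.
ΣP(Period 1)·Q(Period 0) = 4×94 + 13×100 + 8×94 = 376 + 1300 + 752 = 2428
ΣP(Period 0)·Q(Period 0) = 4×94 + 12×100 + 9×94 = 376 + 1200 + 846 = 2422
Index = 2428 / 2422 × 100 = 100.2477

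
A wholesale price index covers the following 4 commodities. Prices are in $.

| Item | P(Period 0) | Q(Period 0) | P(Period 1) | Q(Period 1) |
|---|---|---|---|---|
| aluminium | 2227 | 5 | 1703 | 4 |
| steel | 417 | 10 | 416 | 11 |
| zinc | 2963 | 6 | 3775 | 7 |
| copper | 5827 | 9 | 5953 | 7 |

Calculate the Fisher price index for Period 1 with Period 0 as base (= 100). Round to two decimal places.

Laspeyres component (base-period weights):
ΣP(Period 1)Q(Period 0) = 1703×5 + 416×10 + 3775×6 + 5953×9 = 8515 + 4160 + 22650 + 53577 = 88902
ΣP(Period 0)Q(Period 0) = 2227×5 + 417×10 + 2963×6 + 5827×9 = 11135 + 4170 + 17778 + 52443 = 85526
L = 88902 / 85526 × 100 = 103.9473
Paasche component (current-period weights):
ΣP(Period 1)Q(Period 1) = 1703×4 + 416×11 + 3775×7 + 5953×7 = 6812 + 4576 + 26425 + 41671 = 79484
ΣP(Period 0)Q(Period 1) = 2227×4 + 417×11 + 2963×7 + 5827×7 = 8908 + 4587 + 20741 + 40789 = 75025
P = 79484 / 75025 × 100 = 105.9434
Fisher = √(L × P) = √(103.9473 × 105.9434) = 104.9406

104.94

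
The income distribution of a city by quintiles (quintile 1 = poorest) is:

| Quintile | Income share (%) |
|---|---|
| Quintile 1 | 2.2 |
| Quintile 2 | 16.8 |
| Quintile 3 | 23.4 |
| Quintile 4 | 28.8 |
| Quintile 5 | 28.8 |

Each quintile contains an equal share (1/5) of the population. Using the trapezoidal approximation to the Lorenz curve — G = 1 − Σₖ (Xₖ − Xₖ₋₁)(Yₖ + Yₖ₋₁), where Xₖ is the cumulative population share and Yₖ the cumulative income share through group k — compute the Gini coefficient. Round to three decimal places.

0.261

Cumulative income shares Yₖ: 0.0220, 0.1900, 0.4240, 0.7120, 1.0000
Σ (Xₖ−Xₖ₋₁)(Yₖ+Yₖ₋₁) = (1/5)(0.0220+0.0000) + (1/5)(0.1900+0.0220) + (1/5)(0.4240+0.1900) + (1/5)(0.7120+0.4240) + (1/5)(1.0000+0.7120)
  = 0.0044 + 0.0424 + 0.1228 + 0.2272 + 0.3424 = 0.7392
G = 1 − 0.7392 = 0.2608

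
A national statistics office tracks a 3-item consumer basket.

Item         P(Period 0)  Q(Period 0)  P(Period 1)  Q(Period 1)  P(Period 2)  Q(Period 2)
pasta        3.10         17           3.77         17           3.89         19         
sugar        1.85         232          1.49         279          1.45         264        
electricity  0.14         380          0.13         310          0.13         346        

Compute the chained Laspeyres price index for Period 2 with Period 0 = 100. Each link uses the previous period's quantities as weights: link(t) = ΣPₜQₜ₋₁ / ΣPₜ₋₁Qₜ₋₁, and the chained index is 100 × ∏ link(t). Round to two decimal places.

Link Period 0→Period 1:
ΣP(Period 1)Q(Period 0) = 3.77×17 + 1.49×232 + 0.13×380 = 64.09 + 345.68 + 49.4 = 459.17
ΣP(Period 0)Q(Period 0) = 3.10×17 + 1.85×232 + 0.14×380 = 52.7 + 429.2 + 53.2 = 535.1
link = 459.17/535.1 = 0.858101
Link Period 1→Period 2:
ΣP(Period 2)Q(Period 1) = 3.89×17 + 1.45×279 + 0.13×310 = 66.13 + 404.55 + 40.3 = 510.98
ΣP(Period 1)Q(Period 1) = 3.77×17 + 1.49×279 + 0.13×310 = 64.09 + 415.71 + 40.3 = 520.1
link = 510.98/520.1 = 0.982465
Chained index = 100 × 0.858101 × 0.982465 = 84.3054

84.31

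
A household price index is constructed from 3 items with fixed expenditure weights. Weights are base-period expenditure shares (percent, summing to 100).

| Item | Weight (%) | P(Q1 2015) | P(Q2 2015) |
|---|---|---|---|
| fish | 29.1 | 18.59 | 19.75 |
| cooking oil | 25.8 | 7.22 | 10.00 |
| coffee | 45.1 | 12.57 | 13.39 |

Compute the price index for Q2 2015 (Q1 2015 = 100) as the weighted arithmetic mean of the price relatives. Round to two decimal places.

fish: 29.1 × (19.75/18.59) = 29.1 × 1.062399 = 30.9158
cooking oil: 25.8 × (10.00/7.22) = 25.8 × 1.385042 = 35.7341
coffee: 45.1 × (13.39/12.57) = 45.1 × 1.065235 = 48.0421
Index = Σ wᵢ·(p₁ᵢ/p₀ᵢ) = 30.9158 + 35.7341 + 48.0421 = 114.6920

114.69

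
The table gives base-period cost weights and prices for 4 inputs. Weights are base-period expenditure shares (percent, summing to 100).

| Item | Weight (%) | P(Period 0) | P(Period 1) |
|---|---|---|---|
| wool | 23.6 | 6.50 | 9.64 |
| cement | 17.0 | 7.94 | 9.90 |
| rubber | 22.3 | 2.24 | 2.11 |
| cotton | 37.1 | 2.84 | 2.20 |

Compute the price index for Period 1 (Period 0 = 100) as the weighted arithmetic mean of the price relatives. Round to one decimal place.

wool: 23.6 × (9.64/6.50) = 23.6 × 1.483077 = 35.0006
cement: 17.0 × (9.90/7.94) = 17.0 × 1.246851 = 21.1965
rubber: 22.3 × (2.11/2.24) = 22.3 × 0.941964 = 21.0058
cotton: 37.1 × (2.20/2.84) = 37.1 × 0.774648 = 28.7394
Index = Σ wᵢ·(p₁ᵢ/p₀ᵢ) = 35.0006 + 21.1965 + 21.0058 + 28.7394 = 105.9423

105.9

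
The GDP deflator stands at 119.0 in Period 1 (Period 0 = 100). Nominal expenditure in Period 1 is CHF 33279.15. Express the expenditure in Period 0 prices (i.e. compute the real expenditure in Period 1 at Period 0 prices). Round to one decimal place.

27965.7

Real = Nominal ÷ (Index/100) = 33279.15 ÷ (119.0/100)
     = 33279.15 ÷ 1.190 = 27965.6723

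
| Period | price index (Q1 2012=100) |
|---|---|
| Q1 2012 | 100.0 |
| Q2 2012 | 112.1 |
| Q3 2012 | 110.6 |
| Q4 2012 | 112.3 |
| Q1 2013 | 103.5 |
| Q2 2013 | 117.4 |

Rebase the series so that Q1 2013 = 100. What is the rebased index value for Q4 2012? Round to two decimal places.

108.50

Rebased(Q4 2012) = 112.3 / 103.5 × 100 = 108.5024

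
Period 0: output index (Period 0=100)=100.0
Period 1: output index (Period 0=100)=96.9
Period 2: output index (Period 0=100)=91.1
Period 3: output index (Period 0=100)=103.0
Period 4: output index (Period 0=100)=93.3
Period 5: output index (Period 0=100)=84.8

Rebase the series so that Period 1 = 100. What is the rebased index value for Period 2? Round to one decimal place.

Rebased(Period 2) = 91.1 / 96.9 × 100 = 94.0144

94.0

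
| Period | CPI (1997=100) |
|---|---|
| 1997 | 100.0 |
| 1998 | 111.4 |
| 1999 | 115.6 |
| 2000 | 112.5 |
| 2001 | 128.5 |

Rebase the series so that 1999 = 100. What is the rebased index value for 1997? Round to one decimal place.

86.5

Rebased(1997) = 100.0 / 115.6 × 100 = 86.5052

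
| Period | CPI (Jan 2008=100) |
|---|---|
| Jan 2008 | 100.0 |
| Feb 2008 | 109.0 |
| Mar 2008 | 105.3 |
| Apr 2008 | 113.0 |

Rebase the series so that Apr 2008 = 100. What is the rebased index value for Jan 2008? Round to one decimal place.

88.5

Rebased(Jan 2008) = 100.0 / 113.0 × 100 = 88.4956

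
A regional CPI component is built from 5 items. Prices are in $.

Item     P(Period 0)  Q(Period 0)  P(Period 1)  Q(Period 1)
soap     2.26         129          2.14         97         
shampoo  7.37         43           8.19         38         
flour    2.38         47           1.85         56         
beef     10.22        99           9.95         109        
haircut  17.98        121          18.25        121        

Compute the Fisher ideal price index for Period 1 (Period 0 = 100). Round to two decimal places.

99.92

Laspeyres component (base-period weights):
ΣP(Period 1)Q(Period 0) = 2.14×129 + 8.19×43 + 1.85×47 + 9.95×99 + 18.25×121 = 276.06 + 352.17 + 86.95 + 985.05 + 2208.25 = 3908.48
ΣP(Period 0)Q(Period 0) = 2.26×129 + 7.37×43 + 2.38×47 + 10.22×99 + 17.98×121 = 291.54 + 316.91 + 111.86 + 1011.78 + 2175.58 = 3907.67
L = 3908.48 / 3907.67 × 100 = 100.0207
Paasche component (current-period weights):
ΣP(Period 1)Q(Period 1) = 2.14×97 + 8.19×38 + 1.85×56 + 9.95×109 + 18.25×121 = 207.58 + 311.22 + 103.6 + 1084.55 + 2208.25 = 3915.2
ΣP(Period 0)Q(Period 1) = 2.26×97 + 7.37×38 + 2.38×56 + 10.22×109 + 17.98×121 = 219.22 + 280.06 + 133.28 + 1113.98 + 2175.58 = 3922.12
P = 3915.2 / 3922.12 × 100 = 99.8236
Fisher = √(L × P) = √(100.0207 × 99.8236) = 99.9221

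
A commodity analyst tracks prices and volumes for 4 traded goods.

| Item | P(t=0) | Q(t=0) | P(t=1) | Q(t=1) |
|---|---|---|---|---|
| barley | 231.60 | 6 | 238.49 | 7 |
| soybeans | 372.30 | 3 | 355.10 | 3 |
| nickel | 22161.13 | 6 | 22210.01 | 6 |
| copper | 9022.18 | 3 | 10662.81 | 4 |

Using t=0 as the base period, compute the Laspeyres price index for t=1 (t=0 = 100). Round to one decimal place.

Laspeyres price index uses base-period quantities as weights.
ΣP(t=1)·Q(t=0) = 238.49×6 + 355.10×3 + 22210.01×6 + 10662.81×3 = 1430.94 + 1065.3 + 133260.06 + 31988.43 = 167744.73
ΣP(t=0)·Q(t=0) = 231.60×6 + 372.30×3 + 22161.13×6 + 9022.18×3 = 1389.6 + 1116.9 + 132966.78 + 27066.54 = 162539.82
Index = 167744.73 / 162539.82 × 100 = 103.2022

103.2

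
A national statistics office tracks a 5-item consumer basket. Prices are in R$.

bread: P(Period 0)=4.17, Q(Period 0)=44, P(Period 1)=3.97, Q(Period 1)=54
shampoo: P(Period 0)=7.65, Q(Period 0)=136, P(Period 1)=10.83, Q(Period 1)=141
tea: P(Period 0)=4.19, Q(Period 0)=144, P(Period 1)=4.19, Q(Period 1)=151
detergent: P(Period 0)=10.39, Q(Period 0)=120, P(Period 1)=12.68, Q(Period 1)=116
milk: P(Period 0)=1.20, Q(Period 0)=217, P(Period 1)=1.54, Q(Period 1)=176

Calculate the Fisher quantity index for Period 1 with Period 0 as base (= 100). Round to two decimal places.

100.39

Laspeyres component (base-period weights):
ΣP(Period 0)Q(Period 1) = 4.17×54 + 7.65×141 + 4.19×151 + 10.39×116 + 1.20×176 = 225.18 + 1078.65 + 632.69 + 1205.24 + 211.2 = 3352.96
ΣP(Period 0)Q(Period 0) = 4.17×44 + 7.65×136 + 4.19×144 + 10.39×120 + 1.20×217 = 183.48 + 1040.4 + 603.36 + 1246.8 + 260.4 = 3334.44
L = 3352.96 / 3334.44 × 100 = 100.5554
Paasche component (current-period weights):
ΣP(Period 1)Q(Period 1) = 3.97×54 + 10.83×141 + 4.19×151 + 12.68×116 + 1.54×176 = 214.38 + 1527.03 + 632.69 + 1470.88 + 271.04 = 4116.02
ΣP(Period 1)Q(Period 0) = 3.97×44 + 10.83×136 + 4.19×144 + 12.68×120 + 1.54×217 = 174.68 + 1472.88 + 603.36 + 1521.6 + 334.18 = 4106.7
P = 4116.02 / 4106.7 × 100 = 100.2269
Fisher = √(L × P) = √(100.5554 × 100.2269) = 100.3910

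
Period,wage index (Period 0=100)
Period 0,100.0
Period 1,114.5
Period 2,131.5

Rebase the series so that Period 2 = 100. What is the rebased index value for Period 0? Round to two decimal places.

Rebased(Period 0) = 100.0 / 131.5 × 100 = 76.0456

76.05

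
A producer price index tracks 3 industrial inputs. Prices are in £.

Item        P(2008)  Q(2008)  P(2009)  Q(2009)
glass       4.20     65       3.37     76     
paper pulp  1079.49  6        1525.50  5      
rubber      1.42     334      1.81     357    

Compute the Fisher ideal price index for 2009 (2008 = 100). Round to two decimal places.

137.58

Laspeyres component (base-period weights):
ΣP(2009)Q(2008) = 3.37×65 + 1525.50×6 + 1.81×334 = 219.05 + 9153 + 604.54 = 9976.59
ΣP(2008)Q(2008) = 4.20×65 + 1079.49×6 + 1.42×334 = 273 + 6476.94 + 474.28 = 7224.22
L = 9976.59 / 7224.22 × 100 = 138.0992
Paasche component (current-period weights):
ΣP(2009)Q(2009) = 3.37×76 + 1525.50×5 + 1.81×357 = 256.12 + 7627.5 + 646.17 = 8529.79
ΣP(2008)Q(2009) = 4.20×76 + 1079.49×5 + 1.42×357 = 319.2 + 5397.45 + 506.94 = 6223.59
P = 8529.79 / 6223.59 × 100 = 137.0558
Fisher = √(L × P) = √(138.0992 × 137.0558) = 137.5765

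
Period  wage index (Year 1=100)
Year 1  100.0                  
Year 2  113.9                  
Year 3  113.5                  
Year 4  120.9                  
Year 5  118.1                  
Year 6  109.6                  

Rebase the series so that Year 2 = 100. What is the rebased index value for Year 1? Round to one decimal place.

Rebased(Year 1) = 100.0 / 113.9 × 100 = 87.7963

87.8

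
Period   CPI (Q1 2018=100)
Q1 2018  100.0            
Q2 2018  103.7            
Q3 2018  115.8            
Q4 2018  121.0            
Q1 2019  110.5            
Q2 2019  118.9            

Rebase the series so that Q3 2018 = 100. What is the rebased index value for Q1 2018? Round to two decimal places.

86.36

Rebased(Q1 2018) = 100.0 / 115.8 × 100 = 86.3558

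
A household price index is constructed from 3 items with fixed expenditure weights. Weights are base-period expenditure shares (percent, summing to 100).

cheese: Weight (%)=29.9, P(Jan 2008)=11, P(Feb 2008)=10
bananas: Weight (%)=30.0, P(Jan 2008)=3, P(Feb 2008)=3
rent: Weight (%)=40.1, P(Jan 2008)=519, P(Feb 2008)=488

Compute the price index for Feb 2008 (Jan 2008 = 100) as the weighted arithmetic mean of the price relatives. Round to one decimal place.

cheese: 29.9 × (10/11) = 29.9 × 0.909091 = 27.1818
bananas: 30.0 × (3/3) = 30.0 × 1.000000 = 30.0000
rent: 40.1 × (488/519) = 40.1 × 0.940270 = 37.7048
Index = Σ wᵢ·(p₁ᵢ/p₀ᵢ) = 27.1818 + 30.0000 + 37.7048 = 94.8866

94.9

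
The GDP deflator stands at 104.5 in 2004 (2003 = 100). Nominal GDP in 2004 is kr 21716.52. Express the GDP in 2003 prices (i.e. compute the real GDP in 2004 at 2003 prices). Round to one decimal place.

20781.4

Real = Nominal ÷ (Index/100) = 21716.52 ÷ (104.5/100)
     = 21716.52 ÷ 1.045 = 20781.3589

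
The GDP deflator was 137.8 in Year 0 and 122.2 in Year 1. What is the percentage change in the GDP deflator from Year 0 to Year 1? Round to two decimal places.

Change = (122.2 − 137.8) / 137.8 × 100
       = -15.6 / 137.8 × 100 = -11.3208%

-11.32%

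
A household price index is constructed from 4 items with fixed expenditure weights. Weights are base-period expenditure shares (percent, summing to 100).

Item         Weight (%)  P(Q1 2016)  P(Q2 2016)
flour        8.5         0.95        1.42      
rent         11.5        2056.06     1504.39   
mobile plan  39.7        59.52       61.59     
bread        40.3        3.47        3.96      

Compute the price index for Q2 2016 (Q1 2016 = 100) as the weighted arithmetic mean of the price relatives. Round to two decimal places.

flour: 8.5 × (1.42/0.95) = 8.5 × 1.494737 = 12.7053
rent: 11.5 × (1504.39/2056.06) = 11.5 × 0.731686 = 8.4144
mobile plan: 39.7 × (61.59/59.52) = 39.7 × 1.034778 = 41.0807
bread: 40.3 × (3.96/3.47) = 40.3 × 1.141210 = 45.9908
Index = Σ wᵢ·(p₁ᵢ/p₀ᵢ) = 12.7053 + 8.4144 + 41.0807 + 45.9908 = 108.1911

108.19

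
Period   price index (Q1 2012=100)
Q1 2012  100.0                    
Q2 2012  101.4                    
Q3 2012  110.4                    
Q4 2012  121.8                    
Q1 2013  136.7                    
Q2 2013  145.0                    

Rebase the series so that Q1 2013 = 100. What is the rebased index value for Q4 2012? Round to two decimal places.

89.10

Rebased(Q4 2012) = 121.8 / 136.7 × 100 = 89.1002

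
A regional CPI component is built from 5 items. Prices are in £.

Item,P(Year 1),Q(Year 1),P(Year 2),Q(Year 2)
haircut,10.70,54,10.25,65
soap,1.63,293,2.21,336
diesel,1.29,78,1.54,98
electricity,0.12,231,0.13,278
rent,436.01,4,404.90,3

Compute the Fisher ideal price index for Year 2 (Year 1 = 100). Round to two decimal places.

Laspeyres component (base-period weights):
ΣP(Year 2)Q(Year 1) = 10.25×54 + 2.21×293 + 1.54×78 + 0.13×231 + 404.90×4 = 553.5 + 647.53 + 120.12 + 30.03 + 1619.6 = 2970.78
ΣP(Year 1)Q(Year 1) = 10.70×54 + 1.63×293 + 1.29×78 + 0.12×231 + 436.01×4 = 577.8 + 477.59 + 100.62 + 27.72 + 1744.04 = 2927.77
L = 2970.78 / 2927.77 × 100 = 101.4690
Paasche component (current-period weights):
ΣP(Year 2)Q(Year 2) = 10.25×65 + 2.21×336 + 1.54×98 + 0.13×278 + 404.90×3 = 666.25 + 742.56 + 150.92 + 36.14 + 1214.7 = 2810.57
ΣP(Year 1)Q(Year 2) = 10.70×65 + 1.63×336 + 1.29×98 + 0.12×278 + 436.01×3 = 695.5 + 547.68 + 126.42 + 33.36 + 1308.03 = 2710.99
P = 2810.57 / 2710.99 × 100 = 103.6732
Fisher = √(L × P) = √(101.4690 × 103.6732) = 102.5652

102.57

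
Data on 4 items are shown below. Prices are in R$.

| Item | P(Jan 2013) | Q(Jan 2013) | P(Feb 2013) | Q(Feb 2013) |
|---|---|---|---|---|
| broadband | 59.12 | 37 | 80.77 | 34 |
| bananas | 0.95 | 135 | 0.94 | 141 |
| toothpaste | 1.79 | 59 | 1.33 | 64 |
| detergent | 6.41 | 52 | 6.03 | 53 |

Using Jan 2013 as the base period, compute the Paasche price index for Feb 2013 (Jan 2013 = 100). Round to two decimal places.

126.37

Paasche price index uses current-period quantities as weights.
ΣP(Feb 2013)·Q(Feb 2013) = 80.77×34 + 0.94×141 + 1.33×64 + 6.03×53 = 2746.18 + 132.54 + 85.12 + 319.59 = 3283.43
ΣP(Jan 2013)·Q(Feb 2013) = 59.12×34 + 0.95×141 + 1.79×64 + 6.41×53 = 2010.08 + 133.95 + 114.56 + 339.73 = 2598.32
Index = 3283.43 / 2598.32 × 100 = 126.3674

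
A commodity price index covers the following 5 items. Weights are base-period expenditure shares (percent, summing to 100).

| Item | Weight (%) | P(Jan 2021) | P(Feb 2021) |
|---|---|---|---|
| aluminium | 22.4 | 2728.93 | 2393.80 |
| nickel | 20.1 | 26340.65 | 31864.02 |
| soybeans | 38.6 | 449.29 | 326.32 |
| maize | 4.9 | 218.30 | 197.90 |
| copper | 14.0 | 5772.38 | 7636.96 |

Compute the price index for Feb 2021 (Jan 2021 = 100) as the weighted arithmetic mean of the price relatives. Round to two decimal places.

94.96

aluminium: 22.4 × (2393.80/2728.93) = 22.4 × 0.877194 = 19.6491
nickel: 20.1 × (31864.02/26340.65) = 20.1 × 1.209690 = 24.3148
soybeans: 38.6 × (326.32/449.29) = 38.6 × 0.726301 = 28.0352
maize: 4.9 × (197.90/218.30) = 4.9 × 0.906551 = 4.4421
copper: 14.0 × (7636.96/5772.38) = 14.0 × 1.323018 = 18.5222
Index = Σ wᵢ·(p₁ᵢ/p₀ᵢ) = 19.6491 + 24.3148 + 28.0352 + 4.4421 + 18.5222 = 94.9635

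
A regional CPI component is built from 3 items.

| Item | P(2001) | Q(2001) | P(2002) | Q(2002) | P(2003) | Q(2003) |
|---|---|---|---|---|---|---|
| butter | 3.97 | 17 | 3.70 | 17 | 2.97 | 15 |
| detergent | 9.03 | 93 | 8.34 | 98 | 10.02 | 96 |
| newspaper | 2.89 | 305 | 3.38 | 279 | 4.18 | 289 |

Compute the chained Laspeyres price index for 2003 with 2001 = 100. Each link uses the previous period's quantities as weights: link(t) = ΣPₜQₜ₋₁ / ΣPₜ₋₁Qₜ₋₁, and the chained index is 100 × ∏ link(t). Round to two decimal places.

126.03

Link 2001→2002:
ΣP(2002)Q(2001) = 3.70×17 + 8.34×93 + 3.38×305 = 62.9 + 775.62 + 1030.9 = 1869.42
ΣP(2001)Q(2001) = 3.97×17 + 9.03×93 + 2.89×305 = 67.49 + 839.79 + 881.45 = 1788.73
link = 1869.42/1788.73 = 1.045110
Link 2002→2003:
ΣP(2003)Q(2002) = 2.97×17 + 10.02×98 + 4.18×279 = 50.49 + 981.96 + 1166.22 = 2198.67
ΣP(2002)Q(2002) = 3.70×17 + 8.34×98 + 3.38×279 = 62.9 + 817.32 + 943.02 = 1823.24
link = 2198.67/1823.24 = 1.205914
Chained index = 100 × 1.045110 × 1.205914 = 126.0313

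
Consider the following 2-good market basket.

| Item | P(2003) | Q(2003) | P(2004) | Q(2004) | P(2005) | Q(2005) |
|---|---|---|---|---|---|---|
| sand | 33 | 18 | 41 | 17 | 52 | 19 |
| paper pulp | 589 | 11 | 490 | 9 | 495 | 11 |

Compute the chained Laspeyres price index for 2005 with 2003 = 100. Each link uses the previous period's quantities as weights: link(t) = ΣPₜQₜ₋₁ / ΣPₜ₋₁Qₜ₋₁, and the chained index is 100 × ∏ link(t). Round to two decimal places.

Link 2003→2004:
ΣP(2004)Q(2003) = 41×18 + 490×11 = 738 + 5390 = 6128
ΣP(2003)Q(2003) = 33×18 + 589×11 = 594 + 6479 = 7073
link = 6128/7073 = 0.866393
Link 2004→2005:
ΣP(2005)Q(2004) = 52×17 + 495×9 = 884 + 4455 = 5339
ΣP(2004)Q(2004) = 41×17 + 490×9 = 697 + 4410 = 5107
link = 5339/5107 = 1.045428
Chained index = 100 × 0.866393 × 1.045428 = 90.5752

90.58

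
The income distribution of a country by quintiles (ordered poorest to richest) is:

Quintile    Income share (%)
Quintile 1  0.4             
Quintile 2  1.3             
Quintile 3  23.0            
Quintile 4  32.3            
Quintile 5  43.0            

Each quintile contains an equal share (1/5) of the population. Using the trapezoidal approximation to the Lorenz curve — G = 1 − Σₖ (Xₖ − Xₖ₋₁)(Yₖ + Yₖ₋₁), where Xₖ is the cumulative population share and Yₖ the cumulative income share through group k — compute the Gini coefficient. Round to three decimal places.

Cumulative income shares Yₖ: 0.0040, 0.0170, 0.2470, 0.5700, 1.0000
Σ (Xₖ−Xₖ₋₁)(Yₖ+Yₖ₋₁) = (1/5)(0.0040+0.0000) + (1/5)(0.0170+0.0040) + (1/5)(0.2470+0.0170) + (1/5)(0.5700+0.2470) + (1/5)(1.0000+0.5700)
  = 0.0008 + 0.0042 + 0.0528 + 0.1634 + 0.3140 = 0.5352
G = 1 − 0.5352 = 0.4648

0.465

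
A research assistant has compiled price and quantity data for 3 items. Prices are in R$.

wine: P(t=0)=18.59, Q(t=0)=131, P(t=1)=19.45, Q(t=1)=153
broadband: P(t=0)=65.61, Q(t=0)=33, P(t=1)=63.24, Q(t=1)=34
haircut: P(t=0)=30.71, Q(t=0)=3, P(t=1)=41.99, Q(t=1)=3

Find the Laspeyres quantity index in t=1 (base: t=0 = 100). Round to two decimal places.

Laspeyres quantity index uses base-period prices as weights.
ΣP(t=0)·Q(t=1) = 18.59×153 + 65.61×34 + 30.71×3 = 2844.27 + 2230.74 + 92.13 = 5167.14
ΣP(t=0)·Q(t=0) = 18.59×131 + 65.61×33 + 30.71×3 = 2435.29 + 2165.13 + 92.13 = 4692.55
Index = 5167.14 / 4692.55 × 100 = 110.1137

110.11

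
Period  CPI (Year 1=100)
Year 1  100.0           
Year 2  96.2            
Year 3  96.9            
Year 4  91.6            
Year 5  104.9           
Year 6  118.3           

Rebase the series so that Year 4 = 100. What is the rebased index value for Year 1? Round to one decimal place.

109.2

Rebased(Year 1) = 100.0 / 91.6 × 100 = 109.1703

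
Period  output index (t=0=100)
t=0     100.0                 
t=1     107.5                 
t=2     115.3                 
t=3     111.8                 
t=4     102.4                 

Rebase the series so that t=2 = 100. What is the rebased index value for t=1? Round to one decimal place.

Rebased(t=1) = 107.5 / 115.3 × 100 = 93.2350

93.2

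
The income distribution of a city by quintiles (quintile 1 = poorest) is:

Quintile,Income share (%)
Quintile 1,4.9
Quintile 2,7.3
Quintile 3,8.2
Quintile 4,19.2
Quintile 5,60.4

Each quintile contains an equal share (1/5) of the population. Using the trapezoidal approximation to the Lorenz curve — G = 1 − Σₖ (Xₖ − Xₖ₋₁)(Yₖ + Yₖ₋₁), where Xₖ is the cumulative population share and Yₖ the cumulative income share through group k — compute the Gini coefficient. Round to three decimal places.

Cumulative income shares Yₖ: 0.0490, 0.1220, 0.2040, 0.3960, 1.0000
Σ (Xₖ−Xₖ₋₁)(Yₖ+Yₖ₋₁) = (1/5)(0.0490+0.0000) + (1/5)(0.1220+0.0490) + (1/5)(0.2040+0.1220) + (1/5)(0.3960+0.2040) + (1/5)(1.0000+0.3960)
  = 0.0098 + 0.0342 + 0.0652 + 0.1200 + 0.2792 = 0.5084
G = 1 − 0.5084 = 0.4916

0.492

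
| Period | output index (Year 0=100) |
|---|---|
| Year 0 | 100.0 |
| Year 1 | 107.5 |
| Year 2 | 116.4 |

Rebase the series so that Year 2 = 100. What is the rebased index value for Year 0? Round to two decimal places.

85.91

Rebased(Year 0) = 100.0 / 116.4 × 100 = 85.9107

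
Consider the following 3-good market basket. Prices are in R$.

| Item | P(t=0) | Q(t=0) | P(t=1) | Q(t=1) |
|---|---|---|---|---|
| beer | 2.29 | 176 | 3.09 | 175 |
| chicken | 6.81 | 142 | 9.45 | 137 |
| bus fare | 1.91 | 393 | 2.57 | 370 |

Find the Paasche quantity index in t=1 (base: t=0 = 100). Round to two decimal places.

96.22

Paasche quantity index uses current-period prices as weights.
ΣP(t=1)·Q(t=1) = 3.09×175 + 9.45×137 + 2.57×370 = 540.75 + 1294.65 + 950.9 = 2786.3
ΣP(t=1)·Q(t=0) = 3.09×176 + 9.45×142 + 2.57×393 = 543.84 + 1341.9 + 1010.01 = 2895.75
Index = 2786.3 / 2895.75 × 100 = 96.2203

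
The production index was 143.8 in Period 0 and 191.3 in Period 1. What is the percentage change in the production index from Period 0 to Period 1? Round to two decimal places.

33.03%

Change = (191.3 − 143.8) / 143.8 × 100
       = 47.5 / 143.8 × 100 = 33.0320%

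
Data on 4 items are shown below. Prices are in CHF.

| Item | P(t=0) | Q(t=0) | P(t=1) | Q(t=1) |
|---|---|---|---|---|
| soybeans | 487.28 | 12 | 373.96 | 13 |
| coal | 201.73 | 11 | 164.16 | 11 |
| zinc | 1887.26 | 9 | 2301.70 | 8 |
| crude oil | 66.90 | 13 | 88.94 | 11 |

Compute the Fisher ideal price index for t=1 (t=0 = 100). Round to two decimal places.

Laspeyres component (base-period weights):
ΣP(t=1)Q(t=0) = 373.96×12 + 164.16×11 + 2301.70×9 + 88.94×13 = 4487.52 + 1805.76 + 20715.3 + 1156.22 = 28164.8
ΣP(t=0)Q(t=0) = 487.28×12 + 201.73×11 + 1887.26×9 + 66.90×13 = 5847.36 + 2219.03 + 16985.34 + 869.7 = 25921.43
L = 28164.8 / 25921.43 × 100 = 108.6545
Paasche component (current-period weights):
ΣP(t=1)Q(t=1) = 373.96×13 + 164.16×11 + 2301.70×8 + 88.94×11 = 4861.48 + 1805.76 + 18413.6 + 978.34 = 26059.18
ΣP(t=0)Q(t=1) = 487.28×13 + 201.73×11 + 1887.26×8 + 66.90×11 = 6334.64 + 2219.03 + 15098.08 + 735.9 = 24387.65
P = 26059.18 / 24387.65 × 100 = 106.8540
Fisher = √(L × P) = √(108.6545 × 106.8540) = 107.7505

107.75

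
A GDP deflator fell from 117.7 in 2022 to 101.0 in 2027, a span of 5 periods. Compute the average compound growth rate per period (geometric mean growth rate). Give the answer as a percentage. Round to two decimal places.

-3.01%

Growth factor = (101.0/117.7)^(1/5) = (0.858114)^(1/5) = 0.969860
Growth rate = 0.969860 − 1 = -0.030140 = -3.0140%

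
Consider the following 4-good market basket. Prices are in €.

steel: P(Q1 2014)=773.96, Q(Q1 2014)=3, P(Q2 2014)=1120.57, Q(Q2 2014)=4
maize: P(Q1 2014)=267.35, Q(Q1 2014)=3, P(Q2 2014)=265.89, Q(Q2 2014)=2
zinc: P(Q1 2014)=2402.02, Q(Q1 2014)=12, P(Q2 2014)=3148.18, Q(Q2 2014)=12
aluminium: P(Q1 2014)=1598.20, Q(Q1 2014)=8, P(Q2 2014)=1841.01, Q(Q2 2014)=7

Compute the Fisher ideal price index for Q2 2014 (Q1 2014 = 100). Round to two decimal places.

Laspeyres component (base-period weights):
ΣP(Q2 2014)Q(Q1 2014) = 1120.57×3 + 265.89×3 + 3148.18×12 + 1841.01×8 = 3361.71 + 797.67 + 37778.16 + 14728.08 = 56665.62
ΣP(Q1 2014)Q(Q1 2014) = 773.96×3 + 267.35×3 + 2402.02×12 + 1598.20×8 = 2321.88 + 802.05 + 28824.24 + 12785.6 = 44733.77
L = 56665.62 / 44733.77 × 100 = 126.6730
Paasche component (current-period weights):
ΣP(Q2 2014)Q(Q2 2014) = 1120.57×4 + 265.89×2 + 3148.18×12 + 1841.01×7 = 4482.28 + 531.78 + 37778.16 + 12887.07 = 55679.29
ΣP(Q1 2014)Q(Q2 2014) = 773.96×4 + 267.35×2 + 2402.02×12 + 1598.20×7 = 3095.84 + 534.7 + 28824.24 + 11187.4 = 43642.18
P = 55679.29 / 43642.18 × 100 = 127.5814
Fisher = √(L × P) = √(126.6730 × 127.5814) = 127.1264

127.13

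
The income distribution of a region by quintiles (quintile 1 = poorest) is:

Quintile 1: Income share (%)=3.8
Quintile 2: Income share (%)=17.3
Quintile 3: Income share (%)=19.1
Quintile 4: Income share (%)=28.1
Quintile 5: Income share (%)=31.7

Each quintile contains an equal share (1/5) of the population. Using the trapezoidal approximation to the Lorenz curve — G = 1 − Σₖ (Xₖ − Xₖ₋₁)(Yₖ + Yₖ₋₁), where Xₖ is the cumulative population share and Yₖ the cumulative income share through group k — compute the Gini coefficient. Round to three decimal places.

Cumulative income shares Yₖ: 0.0380, 0.2110, 0.4020, 0.6830, 1.0000
Σ (Xₖ−Xₖ₋₁)(Yₖ+Yₖ₋₁) = (1/5)(0.0380+0.0000) + (1/5)(0.2110+0.0380) + (1/5)(0.4020+0.2110) + (1/5)(0.6830+0.4020) + (1/5)(1.0000+0.6830)
  = 0.0076 + 0.0498 + 0.1226 + 0.2170 + 0.3366 = 0.7336
G = 1 − 0.7336 = 0.2664

0.266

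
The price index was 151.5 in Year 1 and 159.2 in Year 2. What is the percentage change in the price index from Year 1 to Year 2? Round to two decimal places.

Change = (159.2 − 151.5) / 151.5 × 100
       = 7.7 / 151.5 × 100 = 5.0825%

5.08%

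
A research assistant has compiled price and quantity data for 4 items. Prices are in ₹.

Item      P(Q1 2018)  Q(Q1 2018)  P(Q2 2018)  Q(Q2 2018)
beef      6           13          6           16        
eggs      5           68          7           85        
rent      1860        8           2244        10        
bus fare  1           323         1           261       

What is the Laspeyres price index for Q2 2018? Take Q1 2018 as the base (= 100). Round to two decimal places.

Laspeyres price index uses base-period quantities as weights.
ΣP(Q2 2018)·Q(Q1 2018) = 6×13 + 7×68 + 2244×8 + 1×323 = 78 + 476 + 17952 + 323 = 18829
ΣP(Q1 2018)·Q(Q1 2018) = 6×13 + 5×68 + 1860×8 + 1×323 = 78 + 340 + 14880 + 323 = 15621
Index = 18829 / 15621 × 100 = 120.5365

120.54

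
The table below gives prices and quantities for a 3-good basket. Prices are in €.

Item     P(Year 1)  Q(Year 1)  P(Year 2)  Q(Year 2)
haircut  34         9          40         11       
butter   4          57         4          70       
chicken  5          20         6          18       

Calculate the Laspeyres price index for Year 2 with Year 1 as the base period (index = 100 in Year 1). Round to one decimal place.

111.7

Laspeyres price index uses base-period quantities as weights.
ΣP(Year 2)·Q(Year 1) = 40×9 + 4×57 + 6×20 = 360 + 228 + 120 = 708
ΣP(Year 1)·Q(Year 1) = 34×9 + 4×57 + 5×20 = 306 + 228 + 100 = 634
Index = 708 / 634 × 100 = 111.6719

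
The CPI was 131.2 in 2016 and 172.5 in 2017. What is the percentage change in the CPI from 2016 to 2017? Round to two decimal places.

Change = (172.5 − 131.2) / 131.2 × 100
       = 41.3 / 131.2 × 100 = 31.4787%

31.48%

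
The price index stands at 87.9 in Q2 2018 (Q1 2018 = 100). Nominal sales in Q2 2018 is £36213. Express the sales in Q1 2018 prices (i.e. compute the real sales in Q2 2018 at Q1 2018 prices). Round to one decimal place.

41198.0

Real = Nominal ÷ (Index/100) = 36213 ÷ (87.9/100)
     = 36213 ÷ 0.879 = 41197.9522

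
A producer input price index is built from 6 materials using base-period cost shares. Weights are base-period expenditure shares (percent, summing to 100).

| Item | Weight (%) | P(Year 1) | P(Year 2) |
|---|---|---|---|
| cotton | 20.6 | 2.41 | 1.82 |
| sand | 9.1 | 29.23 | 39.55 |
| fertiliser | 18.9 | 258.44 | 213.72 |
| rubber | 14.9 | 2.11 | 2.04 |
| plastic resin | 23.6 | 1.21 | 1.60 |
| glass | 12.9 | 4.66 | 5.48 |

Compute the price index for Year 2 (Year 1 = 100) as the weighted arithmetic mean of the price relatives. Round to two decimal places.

cotton: 20.6 × (1.82/2.41) = 20.6 × 0.755187 = 15.5568
sand: 9.1 × (39.55/29.23) = 9.1 × 1.353062 = 12.3129
fertiliser: 18.9 × (213.72/258.44) = 18.9 × 0.826962 = 15.6296
rubber: 14.9 × (2.04/2.11) = 14.9 × 0.966825 = 14.4057
plastic resin: 23.6 × (1.60/1.21) = 23.6 × 1.322314 = 31.2066
glass: 12.9 × (5.48/4.66) = 12.9 × 1.175966 = 15.1700
Index = Σ wᵢ·(p₁ᵢ/p₀ᵢ) = 15.5568 + 12.3129 + 15.6296 + 14.4057 + 31.2066 + 15.1700 = 104.2815

104.28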